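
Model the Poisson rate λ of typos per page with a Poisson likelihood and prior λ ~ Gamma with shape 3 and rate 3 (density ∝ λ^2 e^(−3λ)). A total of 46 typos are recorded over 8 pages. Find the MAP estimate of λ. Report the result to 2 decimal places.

λ̂_MAP = 4.36

Σxᵢ = 46, n = 8.
Posterior ∝ λ^2e^(−3λ) · λ^46e^(−8λ) = λ^48e^(−11λ), i.e. Gamma(shape=49, rate=11).
The mode of a Gamma(a, b) with a ≥ 1 (shape–rate) is (a−1)/b = 48/11 ≈ 4.36.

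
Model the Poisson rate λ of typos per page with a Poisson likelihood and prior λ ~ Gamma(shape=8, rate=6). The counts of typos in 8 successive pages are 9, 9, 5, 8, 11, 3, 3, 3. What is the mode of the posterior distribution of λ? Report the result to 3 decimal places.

λ̂_MAP = 4.143

Σxᵢ = 9+9+5+8+11+3+3+3 = 51, with n = 8.
Posterior ∝ λ^7e^(−6λ) · λ^51e^(−8λ) = λ^58e^(−14λ), i.e. Gamma(shape=59, rate=14).
The mode of a Gamma(a, b) with a ≥ 1 (shape–rate) is (a−1)/b = 58/14 ≈ 4.143.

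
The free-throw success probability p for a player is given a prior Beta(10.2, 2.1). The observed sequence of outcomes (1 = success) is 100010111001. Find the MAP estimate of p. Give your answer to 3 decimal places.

p̂_MAP = 0.682

Prior: Beta(10.2, 2.1).
Data: 6 successes in 12 trials (from the sequence). The binomial likelihood contributes p^6(1−p)^6, so the posterior is Beta(10.2+6, 2.1+6) = Beta(16.2, 8.1).
For Beta(a, b) with a, b > 1 the mode is (a−1)/(a+b−2) = 15.2/22.3 ≈ 0.682.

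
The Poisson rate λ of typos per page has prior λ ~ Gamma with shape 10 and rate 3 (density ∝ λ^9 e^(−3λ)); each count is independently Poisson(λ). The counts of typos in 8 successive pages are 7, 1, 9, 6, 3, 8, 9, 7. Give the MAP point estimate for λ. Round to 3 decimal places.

Σxᵢ = 7+1+9+6+3+8+9+7 = 50, with n = 8.
Posterior ∝ λ^9e^(−3λ) · λ^50e^(−8λ) = λ^59e^(−11λ), i.e. Gamma(shape=60, rate=11).
The mode of a Gamma(a, b) with a ≥ 1 (shape–rate) is (a−1)/b = 59/11 ≈ 5.364.

λ̂_MAP = 5.364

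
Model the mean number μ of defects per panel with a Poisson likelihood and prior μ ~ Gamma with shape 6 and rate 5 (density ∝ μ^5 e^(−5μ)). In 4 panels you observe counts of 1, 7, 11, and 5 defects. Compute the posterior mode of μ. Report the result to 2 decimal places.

μ̂_MAP = 3.22

Σxᵢ = 1+7+11+5 = 24, with n = 4.
Posterior ∝ μ^5e^(−5μ) · μ^24e^(−4μ) = μ^29e^(−9μ), i.e. Gamma(shape=30, rate=9).
The mode of a Gamma(a, b) with a ≥ 1 (shape–rate) is (a−1)/b = 29/9 ≈ 3.22.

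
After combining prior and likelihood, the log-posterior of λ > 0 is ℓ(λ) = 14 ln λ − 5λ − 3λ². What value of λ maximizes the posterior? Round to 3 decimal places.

ℓ'(λ) = 14/λ − 5 − 6λ. Setting this to zero and multiplying by λ: 6λ² + 5λ − 14 = 0.
λ = (−5 + √(5² + 4·6·14)) / (2·6) = (−5 + √361) / 12 = (−5 + 19)/12 = 7/6.
ℓ''(λ) = −14/λ² − 6 < 0, confirming a maximum.

λ̂_MAP = 1.167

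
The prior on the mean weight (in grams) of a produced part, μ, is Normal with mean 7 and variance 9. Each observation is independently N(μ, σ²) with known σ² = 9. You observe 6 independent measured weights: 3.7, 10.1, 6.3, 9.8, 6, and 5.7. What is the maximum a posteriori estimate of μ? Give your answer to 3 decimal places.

μ̂_MAP = 6.943

n = 6; x̄ = (3.7 + 10.1 + 6.3 + 9.8 + 6 + 5.7)/6 = 41.6/6 = 104/15 ≈ 6.9333.
For a Normal prior and Normal likelihood with known variance, the posterior is Normal; its mode equals its mean, the precision-weighted average.
Prior precision 1/σ₀² = 1/9; data precision n/σ² = 6/9 = 2/3.
μ̂ = ((1/9)·7 + (2/3)·(104/15)) / (1/9 + 2/3) = 5.4/(7/9) = 243/35 ≈ 6.943.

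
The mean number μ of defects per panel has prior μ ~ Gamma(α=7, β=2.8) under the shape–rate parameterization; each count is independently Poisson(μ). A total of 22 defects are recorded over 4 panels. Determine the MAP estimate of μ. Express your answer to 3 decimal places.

μ̂_MAP = 4.118

Σxᵢ = 22, n = 4.
Posterior ∝ μ^6e^(−2.8μ) · μ^22e^(−4μ) = μ^28e^(−6.8μ), i.e. Gamma(shape=29, rate=6.8).
The mode of a Gamma(a, b) with a ≥ 1 (shape–rate) is (a−1)/b = 28/6.8 ≈ 4.118.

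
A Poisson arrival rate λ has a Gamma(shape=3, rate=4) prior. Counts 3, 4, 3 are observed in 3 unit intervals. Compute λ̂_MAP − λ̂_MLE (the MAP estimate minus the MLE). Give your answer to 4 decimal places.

MAP − MLE = -1.6190

Σxᵢ = 10. Posterior is Gamma(13, 7); MAP = (13−1)/7 = 12/7 ≈ 1.71429.
MLE = x̄ = 10/3 ≈ 3.33333.
Difference = 12/7 − 10/3 = -34/21 ≈ -1.6190.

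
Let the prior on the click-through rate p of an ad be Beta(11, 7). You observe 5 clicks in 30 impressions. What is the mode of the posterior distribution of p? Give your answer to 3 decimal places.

Prior: Beta(11, 7).
Data: 5 successes in 30 trials. The binomial likelihood contributes p^5(1−p)^25, so the posterior is Beta(11+5, 7+25) = Beta(16, 32).
For Beta(a, b) with a, b > 1 the mode is (a−1)/(a+b−2) = 15/46 ≈ 0.326.

p̂_MAP = 0.326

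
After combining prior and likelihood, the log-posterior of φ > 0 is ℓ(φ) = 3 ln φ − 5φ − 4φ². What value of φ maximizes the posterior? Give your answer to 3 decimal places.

φ̂_MAP = 0.375

ℓ'(φ) = 3/φ − 5 − 8φ. Setting this to zero and multiplying by φ: 8φ² + 5φ − 3 = 0.
φ = (−5 + √(5² + 4·8·3)) / (2·8) = (−5 + √121) / 16 = (−5 + 11)/16 = 3/8.
ℓ''(φ) = −3/φ² − 8 < 0, confirming a maximum.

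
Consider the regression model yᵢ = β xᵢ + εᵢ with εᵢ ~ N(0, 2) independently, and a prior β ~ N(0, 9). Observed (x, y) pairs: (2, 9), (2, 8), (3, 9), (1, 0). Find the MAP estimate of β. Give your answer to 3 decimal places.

log p(β | y) = −Σ(yᵢ − βxᵢ)²/(2·2) − β²/(2·9) + const.
Setting the derivative to zero: Σxᵢ(yᵢ − βxᵢ)/2 − β/9 = 0, so β = Σxᵢyᵢ / (Σxᵢ² + σ²/τ²).
Σxᵢyᵢ = 2·9 + 2·8 + 3·9 + 1·0 = 61; Σxᵢ² = 18; σ²/τ² = 2/9.
β̂_MAP = 61 / (18 + 2/9) = 61/(164/9) = 549/164 ≈ 3.348.

β̂_MAP = 3.348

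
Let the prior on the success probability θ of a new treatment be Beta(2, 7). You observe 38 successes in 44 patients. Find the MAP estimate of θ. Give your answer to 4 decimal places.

Prior: Beta(2, 7).
Data: 38 successes in 44 trials. The binomial likelihood contributes θ^38(1−θ)^6, so the posterior is Beta(2+38, 7+6) = Beta(40, 13).
For Beta(a, b) with a, b > 1 the mode is (a−1)/(a+b−2) = 39/51 ≈ 0.7647.

θ̂_MAP = 0.7647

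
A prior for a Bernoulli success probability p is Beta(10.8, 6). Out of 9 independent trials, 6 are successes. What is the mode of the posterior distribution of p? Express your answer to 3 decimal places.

p̂_MAP = 0.664

Prior: Beta(10.8, 6).
Data: 6 successes in 9 trials. The binomial likelihood contributes p^6(1−p)^3, so the posterior is Beta(10.8+6, 6+3) = Beta(16.8, 9).
For Beta(a, b) with a, b > 1 the mode is (a−1)/(a+b−2) = 15.8/23.8 ≈ 0.664.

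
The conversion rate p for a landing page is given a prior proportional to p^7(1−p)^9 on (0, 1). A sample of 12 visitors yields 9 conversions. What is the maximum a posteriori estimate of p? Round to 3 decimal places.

p̂_MAP = 0.571

The prior density ∝ p^7(1−p)^9 is the kernel of Beta(8, 10).
Data: 9 successes in 12 trials. The binomial likelihood contributes p^9(1−p)^3, so the posterior is Beta(8+9, 10+3) = Beta(17, 13).
For Beta(a, b) with a, b > 1 the mode is (a−1)/(a+b−2) = 16/28 ≈ 0.571.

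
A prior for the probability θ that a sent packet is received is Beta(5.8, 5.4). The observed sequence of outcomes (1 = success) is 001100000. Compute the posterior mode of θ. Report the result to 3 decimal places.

θ̂_MAP = 0.374

Prior: Beta(5.8, 5.4).
Data: 2 successes in 9 trials (from the sequence). The binomial likelihood contributes θ^2(1−θ)^7, so the posterior is Beta(5.8+2, 5.4+7) = Beta(7.8, 12.4).
For Beta(a, b) with a, b > 1 the mode is (a−1)/(a+b−2) = 6.8/18.2 ≈ 0.374.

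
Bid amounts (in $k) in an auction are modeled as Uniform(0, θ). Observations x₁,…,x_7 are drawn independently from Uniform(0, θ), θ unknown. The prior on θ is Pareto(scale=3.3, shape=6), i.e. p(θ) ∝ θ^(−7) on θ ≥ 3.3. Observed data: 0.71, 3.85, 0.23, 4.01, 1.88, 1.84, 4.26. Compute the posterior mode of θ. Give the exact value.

The Uniform(0, θ) likelihood is θ^(−n) for θ ≥ max(xᵢ), zero otherwise. Here max(xᵢ) = 4.26.
Posterior ∝ θ^(−7) · θ^(−7) = θ^(−14) on θ ≥ max(3.3, 4.26) = 4.26.
This density is strictly decreasing in θ, so the posterior mode lies at the lower boundary of the support.

θ̂_MAP = 4.26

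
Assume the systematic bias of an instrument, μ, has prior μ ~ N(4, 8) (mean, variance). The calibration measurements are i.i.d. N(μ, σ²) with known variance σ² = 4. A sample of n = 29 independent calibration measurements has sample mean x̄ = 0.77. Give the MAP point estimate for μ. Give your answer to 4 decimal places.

n = 29, x̄ = 0.77.
For a Normal prior and Normal likelihood with known variance, the posterior is Normal; its mode equals its mean, the precision-weighted average.
Prior precision 1/σ₀² = 1/8 = 0.125; data precision n/σ² = 29/4 = 7.25.
μ̂ = (0.125·4 + 7.25·0.77) / (0.125 + 7.25) = 6.0825/7.375 = 2433/2950 ≈ 0.8247.

μ̂_MAP = 0.8247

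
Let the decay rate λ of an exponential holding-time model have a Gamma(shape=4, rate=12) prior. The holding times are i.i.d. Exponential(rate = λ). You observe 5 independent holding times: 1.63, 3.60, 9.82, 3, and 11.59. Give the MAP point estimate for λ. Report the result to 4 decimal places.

The Exponential(rate=λ) likelihood is ∝ λ^n e^(−λΣtᵢ). Here n = 5 and Σtᵢ = 1.63 + 3.60 + 9.82 + 3 + 11.59 = 29.64.
Posterior ∝ λ^3e^(−12λ) · λ^5e^(−29.64λ) = λ^8e^(−41.64λ), i.e. Gamma(9, 41.64).
Mode = (a−1)/b = 8/41.64 ≈ 0.1921.

λ̂_MAP = 0.1921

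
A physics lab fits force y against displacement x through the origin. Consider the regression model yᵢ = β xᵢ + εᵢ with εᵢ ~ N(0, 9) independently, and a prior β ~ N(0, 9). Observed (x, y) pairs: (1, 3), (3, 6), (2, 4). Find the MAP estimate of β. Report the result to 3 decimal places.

log p(β | y) = −Σ(yᵢ − βxᵢ)²/(2·9) − β²/(2·9) + const.
Setting the derivative to zero: Σxᵢ(yᵢ − βxᵢ)/9 − β/9 = 0, so β = Σxᵢyᵢ / (Σxᵢ² + σ²/τ²).
Σxᵢyᵢ = 1·3 + 3·6 + 2·4 = 29; Σxᵢ² = 14; σ²/τ² = 1.
β̂_MAP = 29 / (14 + 1) = 29/15 ≈ 1.933.

β̂_MAP = 1.933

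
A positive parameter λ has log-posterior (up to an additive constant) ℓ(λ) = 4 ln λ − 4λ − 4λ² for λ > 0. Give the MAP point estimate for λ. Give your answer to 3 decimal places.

λ̂_MAP = 0.500

ℓ'(λ) = 4/λ − 4 − 8λ. Setting this to zero and multiplying by λ: 8λ² + 4λ − 4 = 0.
λ = (−4 + √(4² + 4·8·4)) / (2·8) = (−4 + √144) / 16 = (−4 + 12)/16 = 1/2.
ℓ''(λ) = −4/λ² − 8 < 0, confirming a maximum.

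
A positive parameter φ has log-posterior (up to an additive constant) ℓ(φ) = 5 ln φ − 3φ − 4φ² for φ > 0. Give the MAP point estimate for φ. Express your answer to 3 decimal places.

ℓ'(φ) = 5/φ − 3 − 8φ. Setting this to zero and multiplying by φ: 8φ² + 3φ − 5 = 0.
φ = (−3 + √(3² + 4·8·5)) / (2·8) = (−3 + √169) / 16 = (−3 + 13)/16 = 5/8.
ℓ''(φ) = −5/φ² − 8 < 0, confirming a maximum.

φ̂_MAP = 0.625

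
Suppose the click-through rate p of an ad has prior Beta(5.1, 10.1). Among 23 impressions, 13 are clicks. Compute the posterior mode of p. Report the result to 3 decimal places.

Prior: Beta(5.1, 10.1).
Data: 13 successes in 23 trials. The binomial likelihood contributes p^13(1−p)^10, so the posterior is Beta(5.1+13, 10.1+10) = Beta(18.1, 20.1).
For Beta(a, b) with a, b > 1 the mode is (a−1)/(a+b−2) = 17.1/36.2 ≈ 0.472.

p̂_MAP = 0.472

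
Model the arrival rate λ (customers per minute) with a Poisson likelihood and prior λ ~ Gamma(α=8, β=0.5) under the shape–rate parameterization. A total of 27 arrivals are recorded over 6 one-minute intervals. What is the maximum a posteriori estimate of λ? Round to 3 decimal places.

Σxᵢ = 27, n = 6.
Posterior ∝ λ^7e^(−0.5λ) · λ^27e^(−6λ) = λ^34e^(−6.5λ), i.e. Gamma(shape=35, rate=6.5).
The mode of a Gamma(a, b) with a ≥ 1 (shape–rate) is (a−1)/b = 34/6.5 ≈ 5.231.

λ̂_MAP = 5.231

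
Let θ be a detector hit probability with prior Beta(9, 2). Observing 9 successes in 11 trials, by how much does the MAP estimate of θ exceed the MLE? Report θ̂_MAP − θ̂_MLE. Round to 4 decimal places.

Posterior is Beta(18, 4); MAP = (18−1)/(22−2) = 17/20 ≈ 0.85000.
MLE ignores the prior: θ̂_MLE = k/n = 9/11 ≈ 0.81818.
Difference = 17/20 − 9/11 = 7/220 ≈ 0.0318.

MAP − MLE = 0.0318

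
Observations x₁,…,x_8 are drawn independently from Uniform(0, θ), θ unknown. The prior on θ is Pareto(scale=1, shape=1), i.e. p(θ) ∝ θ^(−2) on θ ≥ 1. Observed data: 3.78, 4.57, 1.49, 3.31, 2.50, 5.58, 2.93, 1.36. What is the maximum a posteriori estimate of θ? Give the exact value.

θ̂_MAP = 5.58

The Uniform(0, θ) likelihood is θ^(−n) for θ ≥ max(xᵢ), zero otherwise. Here max(xᵢ) = 5.58.
Posterior ∝ θ^(−2) · θ^(−8) = θ^(−10) on θ ≥ max(1, 5.58) = 5.58.
This density is strictly decreasing in θ, so the posterior mode lies at the lower boundary of the support.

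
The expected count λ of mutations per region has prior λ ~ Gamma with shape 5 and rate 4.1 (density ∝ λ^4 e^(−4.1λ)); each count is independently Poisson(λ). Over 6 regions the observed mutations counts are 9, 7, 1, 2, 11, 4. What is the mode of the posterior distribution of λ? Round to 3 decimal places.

λ̂_MAP = 3.762

Σxᵢ = 9+7+1+2+11+4 = 34, with n = 6.
Posterior ∝ λ^4e^(−4.1λ) · λ^34e^(−6λ) = λ^38e^(−10.1λ), i.e. Gamma(shape=39, rate=10.1).
The mode of a Gamma(a, b) with a ≥ 1 (shape–rate) is (a−1)/b = 38/10.1 ≈ 3.762.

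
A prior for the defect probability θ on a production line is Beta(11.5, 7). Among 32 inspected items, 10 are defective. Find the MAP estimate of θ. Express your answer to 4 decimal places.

θ̂_MAP = 0.4227

Prior: Beta(11.5, 7).
Data: 10 successes in 32 trials. The binomial likelihood contributes θ^10(1−θ)^22, so the posterior is Beta(11.5+10, 7+22) = Beta(21.5, 29).
For Beta(a, b) with a, b > 1 the mode is (a−1)/(a+b−2) = 20.5/48.5 ≈ 0.4227.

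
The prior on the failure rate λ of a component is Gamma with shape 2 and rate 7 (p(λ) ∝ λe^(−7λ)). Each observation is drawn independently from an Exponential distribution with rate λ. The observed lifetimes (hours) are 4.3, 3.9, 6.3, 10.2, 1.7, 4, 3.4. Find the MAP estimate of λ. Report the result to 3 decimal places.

λ̂_MAP = 0.196

The Exponential(rate=λ) likelihood is ∝ λ^n e^(−λΣtᵢ). Here n = 7 and Σtᵢ = 4.3 + 3.9 + 6.3 + 10.2 + 1.7 + 4 + 3.4 = 33.8.
Posterior ∝ λe^(−7λ) · λ^7e^(−33.8λ) = λ^8e^(−40.8λ), i.e. Gamma(9, 40.8).
Mode = (a−1)/b = 8/40.8 ≈ 0.196.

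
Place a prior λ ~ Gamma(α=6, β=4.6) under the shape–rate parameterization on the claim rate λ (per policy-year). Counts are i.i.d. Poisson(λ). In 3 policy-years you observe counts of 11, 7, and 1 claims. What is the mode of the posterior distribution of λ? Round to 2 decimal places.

Σxᵢ = 11+7+1 = 19, with n = 3.
Posterior ∝ λ^5e^(−4.6λ) · λ^19e^(−3λ) = λ^24e^(−7.6λ), i.e. Gamma(shape=25, rate=7.6).
The mode of a Gamma(a, b) with a ≥ 1 (shape–rate) is (a−1)/b = 24/7.6 ≈ 3.16.

λ̂_MAP = 3.16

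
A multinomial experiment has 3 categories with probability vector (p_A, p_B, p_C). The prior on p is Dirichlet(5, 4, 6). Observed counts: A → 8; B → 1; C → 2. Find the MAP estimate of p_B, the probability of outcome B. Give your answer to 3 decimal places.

The posterior is Dirichlet(αᵢ + nᵢ) = Dirichlet(13, 5, 8).
For a Dirichlet(a₁,…,a_K) with all aᵢ > 1, the mode has j-th component (aⱼ − 1)/(Σaᵢ − K).
Here Σaᵢ = 26 and K = 3, so p_B = (5 − 1)/(26 − 3) = 4/23 ≈ 0.174.

MAP estimate of p_B = 0.174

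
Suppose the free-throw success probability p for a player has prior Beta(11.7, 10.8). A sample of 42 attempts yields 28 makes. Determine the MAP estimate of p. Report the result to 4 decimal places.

p̂_MAP = 0.6192

Prior: Beta(11.7, 10.8).
Data: 28 successes in 42 trials. The binomial likelihood contributes p^28(1−p)^14, so the posterior is Beta(11.7+28, 10.8+14) = Beta(39.7, 24.8).
For Beta(a, b) with a, b > 1 the mode is (a−1)/(a+b−2) = 38.7/62.5 ≈ 0.6192.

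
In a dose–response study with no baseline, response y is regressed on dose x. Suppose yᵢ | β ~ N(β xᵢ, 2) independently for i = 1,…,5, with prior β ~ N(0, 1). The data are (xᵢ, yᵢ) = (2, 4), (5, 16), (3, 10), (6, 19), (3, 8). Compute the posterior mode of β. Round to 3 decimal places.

β̂_MAP = 3.012

log p(β | y) = −Σ(yᵢ − βxᵢ)²/(2·2) − β²/(2·1) + const.
Setting the derivative to zero: Σxᵢ(yᵢ − βxᵢ)/2 − β/1 = 0, so β = Σxᵢyᵢ / (Σxᵢ² + σ²/τ²).
Σxᵢyᵢ = 2·4 + 5·16 + 3·10 + 6·19 + 3·8 = 256; Σxᵢ² = 83; σ²/τ² = 2.
β̂_MAP = 256 / (83 + 2) = 256/85 ≈ 3.012.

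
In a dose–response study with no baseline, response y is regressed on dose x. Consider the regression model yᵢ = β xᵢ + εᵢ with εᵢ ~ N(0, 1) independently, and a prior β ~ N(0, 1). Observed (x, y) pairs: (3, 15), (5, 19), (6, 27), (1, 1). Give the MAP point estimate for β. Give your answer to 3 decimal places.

β̂_MAP = 4.208

log p(β | y) = −Σ(yᵢ − βxᵢ)²/(2·1) − β²/(2·1) + const.
Setting the derivative to zero: Σxᵢ(yᵢ − βxᵢ)/1 − β/1 = 0, so β = Σxᵢyᵢ / (Σxᵢ² + σ²/τ²).
Σxᵢyᵢ = 3·15 + 5·19 + 6·27 + 1·1 = 303; Σxᵢ² = 71; σ²/τ² = 1.
β̂_MAP = 303 / (71 + 1) = 303/72 ≈ 4.208.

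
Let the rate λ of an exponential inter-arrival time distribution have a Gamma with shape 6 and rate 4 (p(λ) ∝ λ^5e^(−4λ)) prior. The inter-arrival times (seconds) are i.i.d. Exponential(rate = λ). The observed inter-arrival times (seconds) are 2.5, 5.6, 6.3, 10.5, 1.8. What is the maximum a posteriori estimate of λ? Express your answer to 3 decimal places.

λ̂_MAP = 0.326

The Exponential(rate=λ) likelihood is ∝ λ^n e^(−λΣtᵢ). Here n = 5 and Σtᵢ = 2.5 + 5.6 + 6.3 + 10.5 + 1.8 = 26.7.
Posterior ∝ λ^5e^(−4λ) · λ^5e^(−26.7λ) = λ^10e^(−30.7λ), i.e. Gamma(11, 30.7).
Mode = (a−1)/b = 10/30.7 ≈ 0.326.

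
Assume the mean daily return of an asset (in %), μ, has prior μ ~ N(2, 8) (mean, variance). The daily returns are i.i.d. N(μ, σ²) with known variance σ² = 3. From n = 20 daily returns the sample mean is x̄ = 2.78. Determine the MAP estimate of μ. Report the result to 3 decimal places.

n = 20, x̄ = 2.78.
For a Normal prior and Normal likelihood with known variance, the posterior is Normal; its mode equals its mean, the precision-weighted average.
Prior precision 1/σ₀² = 1/8 = 0.125; data precision n/σ² = 20/3.
μ̂ = (0.125·2 + (20/3)·2.78) / (0.125 + 20/3) = (1127/60)/(163/24) = 2254/815 ≈ 2.766.

μ̂_MAP = 2.766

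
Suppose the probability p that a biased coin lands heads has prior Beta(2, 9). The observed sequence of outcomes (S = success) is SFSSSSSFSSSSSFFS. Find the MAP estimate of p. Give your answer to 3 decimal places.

p̂_MAP = 0.520

Prior: Beta(2, 9).
Data: 12 successes in 16 trials (from the sequence). The binomial likelihood contributes p^12(1−p)^4, so the posterior is Beta(2+12, 9+4) = Beta(14, 13).
For Beta(a, b) with a, b > 1 the mode is (a−1)/(a+b−2) = 13/25 ≈ 0.520.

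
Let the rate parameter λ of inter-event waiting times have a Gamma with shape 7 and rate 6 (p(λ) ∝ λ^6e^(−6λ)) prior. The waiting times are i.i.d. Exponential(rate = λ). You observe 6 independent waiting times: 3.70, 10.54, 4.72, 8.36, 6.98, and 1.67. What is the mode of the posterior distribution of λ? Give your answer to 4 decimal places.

The Exponential(rate=λ) likelihood is ∝ λ^n e^(−λΣtᵢ). Here n = 6 and Σtᵢ = 3.70 + 10.54 + 4.72 + 8.36 + 6.98 + 1.67 = 35.97.
Posterior ∝ λ^6e^(−6λ) · λ^6e^(−35.97λ) = λ^12e^(−41.97λ), i.e. Gamma(13, 41.97).
Mode = (a−1)/b = 12/41.97 ≈ 0.2859.

λ̂_MAP = 0.2859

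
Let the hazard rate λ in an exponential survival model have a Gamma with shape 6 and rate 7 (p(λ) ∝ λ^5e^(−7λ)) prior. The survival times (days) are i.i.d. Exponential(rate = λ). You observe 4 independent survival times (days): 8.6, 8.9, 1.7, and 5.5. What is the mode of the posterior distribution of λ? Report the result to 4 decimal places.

The Exponential(rate=λ) likelihood is ∝ λ^n e^(−λΣtᵢ). Here n = 4 and Σtᵢ = 8.6 + 8.9 + 1.7 + 5.5 = 24.7.
Posterior ∝ λ^5e^(−7λ) · λ^4e^(−24.7λ) = λ^9e^(−31.7λ), i.e. Gamma(10, 31.7).
Mode = (a−1)/b = 9/31.7 ≈ 0.2839.

λ̂_MAP = 0.2839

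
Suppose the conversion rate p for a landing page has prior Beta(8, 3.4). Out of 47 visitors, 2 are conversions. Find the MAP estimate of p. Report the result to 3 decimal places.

Prior: Beta(8, 3.4).
Data: 2 successes in 47 trials. The binomial likelihood contributes p^2(1−p)^45, so the posterior is Beta(8+2, 3.4+45) = Beta(10, 48.4).
For Beta(a, b) with a, b > 1 the mode is (a−1)/(a+b−2) = 9/56.4 ≈ 0.160.

p̂_MAP = 0.160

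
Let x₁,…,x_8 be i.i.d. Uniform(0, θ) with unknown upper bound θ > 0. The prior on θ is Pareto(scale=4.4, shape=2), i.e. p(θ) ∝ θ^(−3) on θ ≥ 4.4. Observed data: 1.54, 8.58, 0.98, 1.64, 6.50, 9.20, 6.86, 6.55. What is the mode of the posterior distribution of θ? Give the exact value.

The Uniform(0, θ) likelihood is θ^(−n) for θ ≥ max(xᵢ), zero otherwise. Here max(xᵢ) = 9.20.
Posterior ∝ θ^(−3) · θ^(−8) = θ^(−11) on θ ≥ max(4.4, 9.20) = 9.20.
This density is strictly decreasing in θ, so the posterior mode lies at the lower boundary of the support.

θ̂_MAP = 9.20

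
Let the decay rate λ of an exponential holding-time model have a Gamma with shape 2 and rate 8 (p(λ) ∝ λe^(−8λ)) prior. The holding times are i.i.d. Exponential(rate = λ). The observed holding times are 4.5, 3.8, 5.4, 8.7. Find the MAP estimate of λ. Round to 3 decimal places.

The Exponential(rate=λ) likelihood is ∝ λ^n e^(−λΣtᵢ). Here n = 4 and Σtᵢ = 4.5 + 3.8 + 5.4 + 8.7 = 22.4.
Posterior ∝ λe^(−8λ) · λ^4e^(−22.4λ) = λ^5e^(−30.4λ), i.e. Gamma(6, 30.4).
Mode = (a−1)/b = 5/30.4 ≈ 0.164.

λ̂_MAP = 0.164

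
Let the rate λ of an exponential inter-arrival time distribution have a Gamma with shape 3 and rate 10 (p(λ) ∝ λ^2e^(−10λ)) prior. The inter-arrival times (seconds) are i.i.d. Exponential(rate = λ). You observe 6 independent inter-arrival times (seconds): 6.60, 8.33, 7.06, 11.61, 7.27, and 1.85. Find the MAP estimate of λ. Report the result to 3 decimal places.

λ̂_MAP = 0.152

The Exponential(rate=λ) likelihood is ∝ λ^n e^(−λΣtᵢ). Here n = 6 and Σtᵢ = 6.60 + 8.33 + 7.06 + 11.61 + 7.27 + 1.85 = 42.72.
Posterior ∝ λ^2e^(−10λ) · λ^6e^(−42.72λ) = λ^8e^(−52.72λ), i.e. Gamma(9, 52.72).
Mode = (a−1)/b = 8/52.72 ≈ 0.152.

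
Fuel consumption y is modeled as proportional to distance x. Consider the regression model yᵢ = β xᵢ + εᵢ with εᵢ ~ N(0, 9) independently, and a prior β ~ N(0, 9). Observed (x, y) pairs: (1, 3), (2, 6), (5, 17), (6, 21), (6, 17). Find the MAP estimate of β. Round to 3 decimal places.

β̂_MAP = 3.184

log p(β | y) = −Σ(yᵢ − βxᵢ)²/(2·9) − β²/(2·9) + const.
Setting the derivative to zero: Σxᵢ(yᵢ − βxᵢ)/9 − β/9 = 0, so β = Σxᵢyᵢ / (Σxᵢ² + σ²/τ²).
Σxᵢyᵢ = 1·3 + 2·6 + 5·17 + 6·21 + 6·17 = 328; Σxᵢ² = 102; σ²/τ² = 1.
β̂_MAP = 328 / (102 + 1) = 328/103 ≈ 3.184.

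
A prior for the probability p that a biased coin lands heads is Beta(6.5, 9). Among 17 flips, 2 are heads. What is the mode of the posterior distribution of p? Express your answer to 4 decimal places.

p̂_MAP = 0.2459

Prior: Beta(6.5, 9).
Data: 2 successes in 17 trials. The binomial likelihood contributes p^2(1−p)^15, so the posterior is Beta(6.5+2, 9+15) = Beta(8.5, 24).
For Beta(a, b) with a, b > 1 the mode is (a−1)/(a+b−2) = 7.5/30.5 ≈ 0.2459.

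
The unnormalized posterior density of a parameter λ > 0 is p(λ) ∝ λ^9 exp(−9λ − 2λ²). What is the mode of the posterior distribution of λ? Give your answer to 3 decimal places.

λ̂_MAP = 0.750

ℓ'(λ) = 9/λ − 9 − 4λ. Setting this to zero and multiplying by λ: 4λ² + 9λ − 9 = 0.
λ = (−9 + √(9² + 4·4·9)) / (2·4) = (−9 + √225) / 8 = (−9 + 15)/8 = 3/4.
ℓ''(λ) = −9/λ² − 4 < 0, confirming a maximum.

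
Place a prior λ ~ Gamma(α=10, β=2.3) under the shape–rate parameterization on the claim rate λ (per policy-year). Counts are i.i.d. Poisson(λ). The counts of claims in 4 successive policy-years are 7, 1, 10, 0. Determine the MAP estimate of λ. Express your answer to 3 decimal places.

Σxᵢ = 7+1+10+0 = 18, with n = 4.
Posterior ∝ λ^9e^(−2.3λ) · λ^18e^(−4λ) = λ^27e^(−6.3λ), i.e. Gamma(shape=28, rate=6.3).
The mode of a Gamma(a, b) with a ≥ 1 (shape–rate) is (a−1)/b = 27/6.3 ≈ 4.286.

λ̂_MAP = 4.286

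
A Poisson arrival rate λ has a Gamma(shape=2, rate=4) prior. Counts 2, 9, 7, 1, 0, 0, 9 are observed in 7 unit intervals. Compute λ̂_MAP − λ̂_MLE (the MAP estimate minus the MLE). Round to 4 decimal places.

Σxᵢ = 28. Posterior is Gamma(30, 11); MAP = (30−1)/11 = 29/11 ≈ 2.63636.
MLE = x̄ = 28/7 ≈ 4.00000.
Difference = 29/11 − 28/7 = -15/11 ≈ -1.3636.

MAP − MLE = -1.3636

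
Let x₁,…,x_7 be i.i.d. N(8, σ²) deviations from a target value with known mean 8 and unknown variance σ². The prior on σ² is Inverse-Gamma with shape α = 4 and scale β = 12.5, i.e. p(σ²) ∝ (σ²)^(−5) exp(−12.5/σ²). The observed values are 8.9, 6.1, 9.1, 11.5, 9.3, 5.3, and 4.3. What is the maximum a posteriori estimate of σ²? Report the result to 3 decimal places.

σ̂²_MAP = 3.856

Sum of squared deviations about the known mean: SS = (8.9−8)² + (6.1−8)² + (9.1−8)² + (11.5−8)² + (9.3−8)² + (5.3−8)² + (4.3−8)² = 40.55.
The Normal likelihood contributes (σ²)^(−n/2) exp(−SS/(2σ²)), so the posterior is Inverse-Gamma(α + n/2, β + SS/2) = Inverse-Gamma(7.5, 32.775).
The mode of Inverse-Gamma(a, b) is b/(a+1) = 32.775/8.5 ≈ 3.856.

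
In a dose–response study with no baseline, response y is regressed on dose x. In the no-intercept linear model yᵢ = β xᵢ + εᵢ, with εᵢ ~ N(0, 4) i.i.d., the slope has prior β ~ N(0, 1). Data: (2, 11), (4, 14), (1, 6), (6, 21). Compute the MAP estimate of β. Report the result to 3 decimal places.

log p(β | y) = −Σ(yᵢ − βxᵢ)²/(2·4) − β²/(2·1) + const.
Setting the derivative to zero: Σxᵢ(yᵢ − βxᵢ)/4 − β/1 = 0, so β = Σxᵢyᵢ / (Σxᵢ² + σ²/τ²).
Σxᵢyᵢ = 2·11 + 4·14 + 1·6 + 6·21 = 210; Σxᵢ² = 57; σ²/τ² = 4.
β̂_MAP = 210 / (57 + 4) = 210/61 ≈ 3.443.

β̂_MAP = 3.443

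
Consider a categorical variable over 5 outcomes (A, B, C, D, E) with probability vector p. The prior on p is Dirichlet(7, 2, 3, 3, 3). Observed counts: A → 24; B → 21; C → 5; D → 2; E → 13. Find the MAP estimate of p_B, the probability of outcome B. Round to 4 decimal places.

The posterior is Dirichlet(αᵢ + nᵢ) = Dirichlet(31, 23, 8, 5, 16).
For a Dirichlet(a₁,…,a_K) with all aᵢ > 1, the mode has j-th component (aⱼ − 1)/(Σaᵢ − K).
Here Σaᵢ = 83 and K = 5, so p_B = (23 − 1)/(83 − 5) = 22/78 ≈ 0.2821.

MAP estimate of p_B = 0.2821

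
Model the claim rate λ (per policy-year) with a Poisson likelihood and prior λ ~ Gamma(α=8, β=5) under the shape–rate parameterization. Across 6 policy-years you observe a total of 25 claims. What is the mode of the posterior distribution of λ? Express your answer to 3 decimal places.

Σxᵢ = 25, n = 6.
Posterior ∝ λ^7e^(−5λ) · λ^25e^(−6λ) = λ^32e^(−11λ), i.e. Gamma(shape=33, rate=11).
The mode of a Gamma(a, b) with a ≥ 1 (shape–rate) is (a−1)/b = 32/11 ≈ 2.909.

λ̂_MAP = 2.909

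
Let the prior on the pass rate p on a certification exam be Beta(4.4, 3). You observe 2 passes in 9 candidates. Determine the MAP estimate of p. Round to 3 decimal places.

p̂_MAP = 0.375

Prior: Beta(4.4, 3).
Data: 2 successes in 9 trials. The binomial likelihood contributes p^2(1−p)^7, so the posterior is Beta(4.4+2, 3+7) = Beta(6.4, 10).
For Beta(a, b) with a, b > 1 the mode is (a−1)/(a+b−2) = 5.4/14.4 ≈ 0.375.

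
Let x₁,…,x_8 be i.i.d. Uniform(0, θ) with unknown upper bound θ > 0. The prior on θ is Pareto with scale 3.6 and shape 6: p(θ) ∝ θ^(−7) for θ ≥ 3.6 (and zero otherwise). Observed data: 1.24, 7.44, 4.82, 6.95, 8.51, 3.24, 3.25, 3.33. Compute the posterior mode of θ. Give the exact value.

θ̂_MAP = 8.51

The Uniform(0, θ) likelihood is θ^(−n) for θ ≥ max(xᵢ), zero otherwise. Here max(xᵢ) = 8.51.
Posterior ∝ θ^(−7) · θ^(−8) = θ^(−15) on θ ≥ max(3.6, 8.51) = 8.51.
This density is strictly decreasing in θ, so the posterior mode lies at the lower boundary of the support.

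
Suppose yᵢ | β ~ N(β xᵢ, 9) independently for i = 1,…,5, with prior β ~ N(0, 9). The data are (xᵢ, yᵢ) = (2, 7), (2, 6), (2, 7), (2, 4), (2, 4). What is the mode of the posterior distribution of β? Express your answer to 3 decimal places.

log p(β | y) = −Σ(yᵢ − βxᵢ)²/(2·9) − β²/(2·9) + const.
Setting the derivative to zero: Σxᵢ(yᵢ − βxᵢ)/9 − β/9 = 0, so β = Σxᵢyᵢ / (Σxᵢ² + σ²/τ²).
Σxᵢyᵢ = 2·7 + 2·6 + 2·7 + 2·4 + 2·4 = 56; Σxᵢ² = 20; σ²/τ² = 1.
β̂_MAP = 56 / (20 + 1) = 56/21 ≈ 2.667.

β̂_MAP = 2.667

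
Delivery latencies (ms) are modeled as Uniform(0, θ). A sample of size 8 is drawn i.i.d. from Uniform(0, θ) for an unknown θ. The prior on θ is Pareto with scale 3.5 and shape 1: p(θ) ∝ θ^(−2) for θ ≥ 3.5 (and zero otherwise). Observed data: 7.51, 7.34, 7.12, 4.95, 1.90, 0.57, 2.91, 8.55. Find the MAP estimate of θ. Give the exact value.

The Uniform(0, θ) likelihood is θ^(−n) for θ ≥ max(xᵢ), zero otherwise. Here max(xᵢ) = 8.55.
Posterior ∝ θ^(−2) · θ^(−8) = θ^(−10) on θ ≥ max(3.5, 8.55) = 8.55.
This density is strictly decreasing in θ, so the posterior mode lies at the lower boundary of the support.

θ̂_MAP = 8.55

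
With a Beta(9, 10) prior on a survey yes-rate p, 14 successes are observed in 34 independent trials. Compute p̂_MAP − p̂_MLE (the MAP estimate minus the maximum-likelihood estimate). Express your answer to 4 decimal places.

Posterior is Beta(23, 30); MAP = (23−1)/(53−2) = 22/51 ≈ 0.43137.
MLE ignores the prior: p̂_MLE = k/n = 14/34 ≈ 0.41176.
Difference = 22/51 − 14/34 = 1/51 ≈ 0.0196.

MAP − MLE = 0.0196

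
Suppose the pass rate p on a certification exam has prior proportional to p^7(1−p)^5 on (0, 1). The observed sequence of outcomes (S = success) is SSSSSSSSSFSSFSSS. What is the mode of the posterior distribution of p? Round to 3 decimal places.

p̂_MAP = 0.750

The prior density ∝ p^7(1−p)^5 is the kernel of Beta(8, 6).
Data: 14 successes in 16 trials (from the sequence). The binomial likelihood contributes p^14(1−p)^2, so the posterior is Beta(8+14, 6+2) = Beta(22, 8).
For Beta(a, b) with a, b > 1 the mode is (a−1)/(a+b−2) = 21/28 ≈ 0.750.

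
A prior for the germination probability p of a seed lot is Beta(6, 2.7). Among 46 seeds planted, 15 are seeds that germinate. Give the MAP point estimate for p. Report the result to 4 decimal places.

Prior: Beta(6, 2.7).
Data: 15 successes in 46 trials. The binomial likelihood contributes p^15(1−p)^31, so the posterior is Beta(6+15, 2.7+31) = Beta(21, 33.7).
For Beta(a, b) with a, b > 1 the mode is (a−1)/(a+b−2) = 20/52.7 ≈ 0.3795.

p̂_MAP = 0.3795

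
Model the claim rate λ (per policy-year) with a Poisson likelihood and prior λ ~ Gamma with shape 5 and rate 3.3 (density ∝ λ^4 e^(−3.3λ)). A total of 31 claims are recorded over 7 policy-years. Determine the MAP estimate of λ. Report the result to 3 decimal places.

λ̂_MAP = 3.398

Σxᵢ = 31, n = 7.
Posterior ∝ λ^4e^(−3.3λ) · λ^31e^(−7λ) = λ^35e^(−10.3λ), i.e. Gamma(shape=36, rate=10.3).
The mode of a Gamma(a, b) with a ≥ 1 (shape–rate) is (a−1)/b = 35/10.3 ≈ 3.398.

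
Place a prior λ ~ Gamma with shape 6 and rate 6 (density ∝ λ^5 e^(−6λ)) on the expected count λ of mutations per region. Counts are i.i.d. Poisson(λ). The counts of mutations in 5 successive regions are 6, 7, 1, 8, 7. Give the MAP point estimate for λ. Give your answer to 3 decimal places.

Σxᵢ = 6+7+1+8+7 = 29, with n = 5.
Posterior ∝ λ^5e^(−6λ) · λ^29e^(−5λ) = λ^34e^(−11λ), i.e. Gamma(shape=35, rate=11).
The mode of a Gamma(a, b) with a ≥ 1 (shape–rate) is (a−1)/b = 34/11 ≈ 3.091.

λ̂_MAP = 3.091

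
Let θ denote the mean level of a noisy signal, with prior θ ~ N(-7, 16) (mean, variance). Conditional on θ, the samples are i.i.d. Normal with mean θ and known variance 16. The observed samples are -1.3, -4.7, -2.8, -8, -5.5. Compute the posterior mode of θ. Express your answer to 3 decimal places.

n = 5; x̄ = ((-1.3) + (-4.7) + (-2.8) + (-8) + (-5.5))/5 = -22.3/5 = -4.46.
For a Normal prior and Normal likelihood with known variance, the posterior is Normal; its mode equals its mean, the precision-weighted average.
Prior precision 1/σ₀² = 1/16 = 0.0625; data precision n/σ² = 5/16 = 0.3125.
θ̂ = (0.0625·(-7) + 0.3125·(-4.46)) / (0.0625 + 0.3125) = (-1.83125)/0.375 = -293/60 ≈ -4.883.

θ̂_MAP = -4.883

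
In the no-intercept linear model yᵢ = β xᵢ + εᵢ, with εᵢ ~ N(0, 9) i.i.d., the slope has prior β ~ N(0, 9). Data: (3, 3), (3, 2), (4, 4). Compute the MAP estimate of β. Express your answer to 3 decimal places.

β̂_MAP = 0.886

log p(β | y) = −Σ(yᵢ − βxᵢ)²/(2·9) − β²/(2·9) + const.
Setting the derivative to zero: Σxᵢ(yᵢ − βxᵢ)/9 − β/9 = 0, so β = Σxᵢyᵢ / (Σxᵢ² + σ²/τ²).
Σxᵢyᵢ = 3·3 + 3·2 + 4·4 = 31; Σxᵢ² = 34; σ²/τ² = 1.
β̂_MAP = 31 / (34 + 1) = 31/35 ≈ 0.886.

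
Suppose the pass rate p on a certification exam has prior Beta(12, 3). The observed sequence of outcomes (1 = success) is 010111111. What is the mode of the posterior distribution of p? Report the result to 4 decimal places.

p̂_MAP = 0.8182

Prior: Beta(12, 3).
Data: 7 successes in 9 trials (from the sequence). The binomial likelihood contributes p^7(1−p)^2, so the posterior is Beta(12+7, 3+2) = Beta(19, 5).
For Beta(a, b) with a, b > 1 the mode is (a−1)/(a+b−2) = 18/22 ≈ 0.8182.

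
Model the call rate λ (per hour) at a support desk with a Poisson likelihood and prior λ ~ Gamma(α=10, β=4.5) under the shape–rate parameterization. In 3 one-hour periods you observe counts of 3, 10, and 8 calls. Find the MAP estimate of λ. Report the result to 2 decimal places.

Σxᵢ = 3+10+8 = 21, with n = 3.
Posterior ∝ λ^9e^(−4.5λ) · λ^21e^(−3λ) = λ^30e^(−7.5λ), i.e. Gamma(shape=31, rate=7.5).
The mode of a Gamma(a, b) with a ≥ 1 (shape–rate) is (a−1)/b = 30/7.5 ≈ 4.00.

λ̂_MAP = 4.00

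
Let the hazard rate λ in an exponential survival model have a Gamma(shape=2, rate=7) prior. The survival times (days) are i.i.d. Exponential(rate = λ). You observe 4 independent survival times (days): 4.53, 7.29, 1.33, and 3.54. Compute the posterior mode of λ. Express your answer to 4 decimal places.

λ̂_MAP = 0.2111

The Exponential(rate=λ) likelihood is ∝ λ^n e^(−λΣtᵢ). Here n = 4 and Σtᵢ = 4.53 + 7.29 + 1.33 + 3.54 = 16.69.
Posterior ∝ λe^(−7λ) · λ^4e^(−16.69λ) = λ^5e^(−23.69λ), i.e. Gamma(6, 23.69).
Mode = (a−1)/b = 5/23.69 ≈ 0.2111.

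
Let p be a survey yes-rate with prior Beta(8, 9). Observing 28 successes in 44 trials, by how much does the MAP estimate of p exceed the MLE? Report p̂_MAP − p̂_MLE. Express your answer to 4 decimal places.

Posterior is Beta(36, 25); MAP = (36−1)/(61−2) = 35/59 ≈ 0.59322.
MLE ignores the prior: p̂_MLE = k/n = 28/44 ≈ 0.63636.
Difference = 35/59 − 28/44 = -28/649 ≈ -0.0431.

MAP − MLE = -0.0431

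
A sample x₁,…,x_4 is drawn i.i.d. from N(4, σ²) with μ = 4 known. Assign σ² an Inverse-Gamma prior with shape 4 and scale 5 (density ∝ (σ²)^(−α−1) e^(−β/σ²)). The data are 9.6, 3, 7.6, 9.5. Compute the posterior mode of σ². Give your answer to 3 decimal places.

Sum of squared deviations about the known mean: SS = (9.6−4)² + (3−4)² + (7.6−4)² + (9.5−4)² = 75.57.
The Normal likelihood contributes (σ²)^(−n/2) exp(−SS/(2σ²)), so the posterior is Inverse-Gamma(α + n/2, β + SS/2) = Inverse-Gamma(6, 42.785).
The mode of Inverse-Gamma(a, b) is b/(a+1) = 42.785/7 ≈ 6.112.

σ̂²_MAP = 6.112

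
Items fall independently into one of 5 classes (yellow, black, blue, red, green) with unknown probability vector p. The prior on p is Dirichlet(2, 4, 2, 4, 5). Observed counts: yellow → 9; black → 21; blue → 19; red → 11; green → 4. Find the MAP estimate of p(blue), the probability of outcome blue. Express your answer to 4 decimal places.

The posterior is Dirichlet(αᵢ + nᵢ) = Dirichlet(11, 25, 21, 15, 9).
For a Dirichlet(a₁,…,a_K) with all aᵢ > 1, the mode has j-th component (aⱼ − 1)/(Σaᵢ − K).
Here Σaᵢ = 81 and K = 5, so p(blue) = (21 − 1)/(81 − 5) = 20/76 ≈ 0.2632.

MAP estimate of p(blue) = 0.2632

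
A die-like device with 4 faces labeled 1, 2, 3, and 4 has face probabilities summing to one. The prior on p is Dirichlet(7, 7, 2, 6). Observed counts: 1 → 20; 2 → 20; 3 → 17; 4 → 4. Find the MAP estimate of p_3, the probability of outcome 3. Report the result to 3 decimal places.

The posterior is Dirichlet(αᵢ + nᵢ) = Dirichlet(27, 27, 19, 10).
For a Dirichlet(a₁,…,a_K) with all aᵢ > 1, the mode has j-th component (aⱼ − 1)/(Σaᵢ − K).
Here Σaᵢ = 83 and K = 4, so p_3 = (19 − 1)/(83 − 4) = 18/79 ≈ 0.228.

MAP estimate: 0.228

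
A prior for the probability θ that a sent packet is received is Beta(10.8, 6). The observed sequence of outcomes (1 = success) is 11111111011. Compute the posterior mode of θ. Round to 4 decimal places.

θ̂_MAP = 0.7674

Prior: Beta(10.8, 6).
Data: 10 successes in 11 trials (from the sequence). The binomial likelihood contributes θ^10(1−θ)^1, so the posterior is Beta(10.8+10, 6+1) = Beta(20.8, 7).
For Beta(a, b) with a, b > 1 the mode is (a−1)/(a+b−2) = 19.8/25.8 ≈ 0.7674.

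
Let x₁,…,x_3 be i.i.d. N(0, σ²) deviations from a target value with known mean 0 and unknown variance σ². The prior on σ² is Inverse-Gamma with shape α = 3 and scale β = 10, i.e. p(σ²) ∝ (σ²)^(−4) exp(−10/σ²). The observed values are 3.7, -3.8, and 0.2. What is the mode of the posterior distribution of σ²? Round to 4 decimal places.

σ̂²_MAP = 4.3791

Sum of squared deviations about the known mean: SS = (3.7−0)² + (-3.8−0)² + (0.2−0)² = 28.17.
The Normal likelihood contributes (σ²)^(−n/2) exp(−SS/(2σ²)), so the posterior is Inverse-Gamma(α + n/2, β + SS/2) = Inverse-Gamma(4.5, 24.085).
The mode of Inverse-Gamma(a, b) is b/(a+1) = 24.085/5.5 ≈ 4.3791.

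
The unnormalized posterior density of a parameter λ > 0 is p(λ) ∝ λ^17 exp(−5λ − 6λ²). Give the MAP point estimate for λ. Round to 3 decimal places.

ℓ'(λ) = 17/λ − 5 − 12λ. Setting this to zero and multiplying by λ: 12λ² + 5λ − 17 = 0.
λ = (−5 + √(5² + 4·12·17)) / (2·12) = (−5 + √841) / 24 = (−5 + 29)/24 = 1.
ℓ''(λ) = −17/λ² − 12 < 0, confirming a maximum.

λ̂_MAP = 1.000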